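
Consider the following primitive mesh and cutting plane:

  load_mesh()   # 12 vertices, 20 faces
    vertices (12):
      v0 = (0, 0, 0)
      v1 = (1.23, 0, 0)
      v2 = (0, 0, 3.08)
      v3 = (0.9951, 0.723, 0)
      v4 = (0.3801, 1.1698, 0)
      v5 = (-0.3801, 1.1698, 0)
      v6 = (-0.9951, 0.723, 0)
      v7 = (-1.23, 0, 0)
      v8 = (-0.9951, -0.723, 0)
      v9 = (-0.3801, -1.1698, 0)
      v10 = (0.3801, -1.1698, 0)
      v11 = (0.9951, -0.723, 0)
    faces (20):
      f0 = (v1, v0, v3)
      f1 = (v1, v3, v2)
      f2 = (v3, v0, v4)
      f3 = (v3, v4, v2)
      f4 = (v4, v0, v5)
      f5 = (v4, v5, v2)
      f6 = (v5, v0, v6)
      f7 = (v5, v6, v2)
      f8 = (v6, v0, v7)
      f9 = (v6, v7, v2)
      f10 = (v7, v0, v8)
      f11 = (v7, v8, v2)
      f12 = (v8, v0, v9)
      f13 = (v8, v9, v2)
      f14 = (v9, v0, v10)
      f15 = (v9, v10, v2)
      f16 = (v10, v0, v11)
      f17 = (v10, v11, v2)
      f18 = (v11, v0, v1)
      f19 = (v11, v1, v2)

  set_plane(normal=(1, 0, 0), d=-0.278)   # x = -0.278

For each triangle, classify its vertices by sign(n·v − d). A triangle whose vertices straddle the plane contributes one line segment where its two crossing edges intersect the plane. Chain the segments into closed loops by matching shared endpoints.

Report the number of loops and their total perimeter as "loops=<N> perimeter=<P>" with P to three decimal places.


Straddling triangles (12 of 20):
  (v4,v0,v5) [++-] → (-0.278, 0.855576, 0)–(-0.278, 1.1698, 0)  len=0.3142
  (v4,v5,v2) [+-+] → (-0.278, 1.1698, 0)–(-0.278, 0.855576, 0.82733)  len=0.8850
  (v5,v0,v6) [-+-] → (-0.278, 0.855576, 0)–(-0.278, 0.201984, 0)  len=0.6536
  (v5,v6,v2) [--+] → (-0.278, 0.201984, 2.21954)–(-0.278, 0.855576, 0.82733)  len=1.5380
  (v6,v0,v7) [-+-] → (-0.278, 0.201984, 0)–(-0.278, 0, 0)  len=0.2020
  (v6,v7,v2) [--+] → (-0.278, 0, 2.38387)–(-0.278, 0.201984, 2.21954)  len=0.2604
  (v7,v0,v8) [-+-] → (-0.278, 0, 0)–(-0.278, -0.201984, 0)  len=0.2020
  (v7,v8,v2) [--+] → (-0.278, -0.201984, 2.21954)–(-0.278, 0, 2.38387)  len=0.2604
  (v8,v0,v9) [-+-] → (-0.278, -0.201984, 0)–(-0.278, -0.855576, 0)  len=0.6536
  (v8,v9,v2) [--+] → (-0.278, -0.855576, 0.82733)–(-0.278, -0.201984, 2.21954)  len=1.5380
  (v9,v0,v10) [-++] → (-0.278, -0.855576, 0)–(-0.278, -1.1698, 0)  len=0.3142
  (v9,v10,v2) [-++] → (-0.278, -1.1698, 0)–(-0.278, -0.855576, 0.82733)  len=0.8850

Chained into 1 loop(s):
  loop 1: 12 segments, perimeter = 7.7064
Total perimeter = 7.706

loops=1 perimeter=7.706


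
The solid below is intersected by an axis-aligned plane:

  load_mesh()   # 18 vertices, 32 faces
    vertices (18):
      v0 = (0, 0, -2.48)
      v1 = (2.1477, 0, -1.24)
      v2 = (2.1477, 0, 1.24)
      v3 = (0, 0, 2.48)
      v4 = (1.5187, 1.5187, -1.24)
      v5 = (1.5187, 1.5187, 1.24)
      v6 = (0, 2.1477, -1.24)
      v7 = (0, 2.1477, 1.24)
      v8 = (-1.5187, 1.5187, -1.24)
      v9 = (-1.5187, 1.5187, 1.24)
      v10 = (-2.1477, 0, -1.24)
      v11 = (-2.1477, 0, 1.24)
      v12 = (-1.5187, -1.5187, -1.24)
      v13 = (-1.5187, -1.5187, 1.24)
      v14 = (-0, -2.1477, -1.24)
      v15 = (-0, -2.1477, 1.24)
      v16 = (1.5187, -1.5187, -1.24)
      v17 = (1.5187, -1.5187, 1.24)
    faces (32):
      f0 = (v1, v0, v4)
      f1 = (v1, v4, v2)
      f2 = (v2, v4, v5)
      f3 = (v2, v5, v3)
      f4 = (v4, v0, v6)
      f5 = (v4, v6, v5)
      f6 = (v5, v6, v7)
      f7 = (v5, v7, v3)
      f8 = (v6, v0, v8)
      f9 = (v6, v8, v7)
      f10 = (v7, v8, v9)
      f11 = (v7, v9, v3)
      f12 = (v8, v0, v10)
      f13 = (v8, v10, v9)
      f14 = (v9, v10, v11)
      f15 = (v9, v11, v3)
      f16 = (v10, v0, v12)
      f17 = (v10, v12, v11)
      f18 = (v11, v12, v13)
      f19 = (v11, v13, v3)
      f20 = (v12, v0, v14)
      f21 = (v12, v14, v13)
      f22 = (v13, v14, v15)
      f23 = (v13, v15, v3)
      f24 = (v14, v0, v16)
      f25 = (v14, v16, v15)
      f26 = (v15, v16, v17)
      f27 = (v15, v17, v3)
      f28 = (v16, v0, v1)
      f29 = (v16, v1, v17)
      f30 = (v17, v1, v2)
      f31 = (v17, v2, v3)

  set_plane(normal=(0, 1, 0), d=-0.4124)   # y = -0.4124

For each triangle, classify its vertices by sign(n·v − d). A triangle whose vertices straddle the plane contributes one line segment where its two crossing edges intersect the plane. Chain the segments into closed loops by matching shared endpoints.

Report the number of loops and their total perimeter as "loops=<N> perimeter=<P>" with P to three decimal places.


Straddling triangles (12 of 32):
  (v10,v0,v12) [++-] → (-0.4124, -0.4124, -2.14328)–(-1.9769, -0.4124, -1.24)  len=1.8065
  (v10,v12,v11) [+-+] → (-1.9769, -0.4124, -1.24)–(-1.9769, -0.4124, 0.566561)  len=1.8066
  (v11,v12,v13) [+--] → (-1.9769, -0.4124, 0.566561)–(-1.9769, -0.4124, 1.24)  len=0.6734
  (v11,v13,v3) [+-+] → (-1.9769, -0.4124, 1.24)–(-0.4124, -0.4124, 2.14328)  len=1.8065
  (v12,v0,v14) [-+-] → (-0.4124, -0.4124, -2.14328)–(0, -0.4124, -2.2419)  len=0.4240
  (v13,v15,v3) [--+] → (0, -0.4124, 2.2419)–(-0.4124, -0.4124, 2.14328)  len=0.4240
  (v14,v0,v16) [-+-] → (0, -0.4124, -2.2419)–(0.4124, -0.4124, -2.14328)  len=0.4240
  (v15,v17,v3) [--+] → (0.4124, -0.4124, 2.14328)–(0, -0.4124, 2.2419)  len=0.4240
  (v16,v0,v1) [-++] → (0.4124, -0.4124, -2.14328)–(1.9769, -0.4124, -1.24)  len=1.8065
  (v16,v1,v17) [-+-] → (1.9769, -0.4124, -1.24)–(1.9769, -0.4124, -0.566561)  len=0.6734
  (v17,v1,v2) [-++] → (1.9769, -0.4124, -0.566561)–(1.9769, -0.4124, 1.24)  len=1.8066
  (v17,v2,v3) [-++] → (1.9769, -0.4124, 1.24)–(0.4124, -0.4124, 2.14328)  len=1.8065

Chained into 1 loop(s):
  loop 1: 12 segments, perimeter = 13.8822
Total perimeter = 13.882

loops=1 perimeter=13.882


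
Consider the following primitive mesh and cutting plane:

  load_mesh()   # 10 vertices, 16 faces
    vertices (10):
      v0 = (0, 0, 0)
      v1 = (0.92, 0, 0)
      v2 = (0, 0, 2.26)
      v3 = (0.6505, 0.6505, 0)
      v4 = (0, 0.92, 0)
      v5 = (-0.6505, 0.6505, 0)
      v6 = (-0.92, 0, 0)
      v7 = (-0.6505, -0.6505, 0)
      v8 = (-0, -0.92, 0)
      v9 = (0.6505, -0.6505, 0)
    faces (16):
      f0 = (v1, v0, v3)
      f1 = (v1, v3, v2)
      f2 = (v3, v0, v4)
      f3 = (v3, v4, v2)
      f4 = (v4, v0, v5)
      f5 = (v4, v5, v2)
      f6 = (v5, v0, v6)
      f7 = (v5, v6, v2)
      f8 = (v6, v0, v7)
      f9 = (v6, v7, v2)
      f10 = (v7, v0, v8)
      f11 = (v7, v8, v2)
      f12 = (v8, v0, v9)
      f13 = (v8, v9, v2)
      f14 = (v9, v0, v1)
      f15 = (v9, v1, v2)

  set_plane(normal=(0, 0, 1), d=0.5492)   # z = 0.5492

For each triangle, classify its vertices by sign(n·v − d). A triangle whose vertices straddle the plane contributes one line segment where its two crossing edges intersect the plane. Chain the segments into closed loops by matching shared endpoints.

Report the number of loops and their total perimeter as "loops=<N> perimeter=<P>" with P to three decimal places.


Straddling triangles (8 of 16):
  (v1,v3,v2) [--+] → (0.492423, 0.492423, 0.5492)–(0.696432, 0, 0.5492)  len=0.5330
  (v3,v4,v2) [--+] → (0, 0.696432, 0.5492)–(0.492423, 0.492423, 0.5492)  len=0.5330
  (v4,v5,v2) [--+] → (-0.492423, 0.492423, 0.5492)–(0, 0.696432, 0.5492)  len=0.5330
  (v5,v6,v2) [--+] → (-0.696432, 0, 0.5492)–(-0.492423, 0.492423, 0.5492)  len=0.5330
  (v6,v7,v2) [--+] → (-0.492423, -0.492423, 0.5492)–(-0.696432, 0, 0.5492)  len=0.5330
  (v7,v8,v2) [--+] → (0, -0.696432, 0.5492)–(-0.492423, -0.492423, 0.5492)  len=0.5330
  (v8,v9,v2) [--+] → (0.492423, -0.492423, 0.5492)–(0, -0.696432, 0.5492)  len=0.5330
  (v9,v1,v2) [--+] → (0.696432, 0, 0.5492)–(0.492423, -0.492423, 0.5492)  len=0.5330

Chained into 1 loop(s):
  loop 1: 8 segments, perimeter = 4.2641
Total perimeter = 4.264

loops=1 perimeter=4.264


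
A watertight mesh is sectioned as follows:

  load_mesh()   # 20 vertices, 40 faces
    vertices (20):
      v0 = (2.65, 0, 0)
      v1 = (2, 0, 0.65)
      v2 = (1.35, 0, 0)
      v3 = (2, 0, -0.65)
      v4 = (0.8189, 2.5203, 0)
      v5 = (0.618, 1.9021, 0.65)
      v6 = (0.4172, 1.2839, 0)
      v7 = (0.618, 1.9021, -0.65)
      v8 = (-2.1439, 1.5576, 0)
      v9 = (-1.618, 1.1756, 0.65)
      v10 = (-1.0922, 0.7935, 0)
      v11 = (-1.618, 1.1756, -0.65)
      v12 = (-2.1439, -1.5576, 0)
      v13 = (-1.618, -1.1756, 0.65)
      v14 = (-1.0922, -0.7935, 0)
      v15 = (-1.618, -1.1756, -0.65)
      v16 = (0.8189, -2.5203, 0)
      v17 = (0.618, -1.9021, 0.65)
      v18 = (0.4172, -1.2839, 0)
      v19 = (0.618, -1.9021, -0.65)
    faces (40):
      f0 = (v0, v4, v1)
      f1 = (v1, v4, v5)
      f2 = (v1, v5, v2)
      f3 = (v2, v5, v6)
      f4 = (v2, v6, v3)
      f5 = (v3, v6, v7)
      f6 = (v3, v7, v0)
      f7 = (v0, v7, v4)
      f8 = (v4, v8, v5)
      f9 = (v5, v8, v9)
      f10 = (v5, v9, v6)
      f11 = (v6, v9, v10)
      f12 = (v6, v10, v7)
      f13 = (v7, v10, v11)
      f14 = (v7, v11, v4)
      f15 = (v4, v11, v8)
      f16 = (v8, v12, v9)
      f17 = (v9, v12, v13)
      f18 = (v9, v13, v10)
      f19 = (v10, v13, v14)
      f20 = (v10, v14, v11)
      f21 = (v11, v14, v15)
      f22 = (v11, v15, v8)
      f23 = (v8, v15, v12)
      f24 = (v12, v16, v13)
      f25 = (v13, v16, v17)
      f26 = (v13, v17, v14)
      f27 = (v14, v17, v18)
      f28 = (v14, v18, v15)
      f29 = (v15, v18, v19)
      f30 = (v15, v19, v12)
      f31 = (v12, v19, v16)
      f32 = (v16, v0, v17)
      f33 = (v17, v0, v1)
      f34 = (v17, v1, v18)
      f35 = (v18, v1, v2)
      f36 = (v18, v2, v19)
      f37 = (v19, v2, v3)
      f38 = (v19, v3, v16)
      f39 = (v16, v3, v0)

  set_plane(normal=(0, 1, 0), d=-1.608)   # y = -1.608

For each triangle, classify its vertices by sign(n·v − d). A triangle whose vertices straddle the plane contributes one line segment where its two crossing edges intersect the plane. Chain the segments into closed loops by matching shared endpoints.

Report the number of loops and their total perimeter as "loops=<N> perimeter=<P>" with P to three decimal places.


loops=1 perimeter=8.090

Straddling triangles (14 of 40):
  (v12,v16,v13) [+-+] → (-1.98879, -1.608, 0)–(-0.834394, -1.608, 0.440987)  len=1.2358
  (v13,v16,v17) [+--] → (-0.834394, -1.608, 0.440987)–(-0.287172, -1.608, 0.65)  len=0.5858
  (v13,v17,v14) [+-+] → (-0.287172, -1.608, 0.65)–(0.164302, -1.608, 0.477562)  len=0.4833
  (v14,v17,v18) [+-+] → (0.164302, -1.608, 0.477562)–(0.522472, -1.608, 0.340772)  len=0.3834
  (v15,v18,v19) [++-] → (0.522472, -1.608, -0.340772)–(-0.287172, -1.608, -0.65)  len=0.8667
  (v15,v19,v12) [+-+] → (-0.287172, -1.608, -0.65)–(-1.73984, -1.608, -0.0950943)  len=1.5550
  (v12,v19,v16) [+--] → (-1.73984, -1.608, -0.0950943)–(-1.98879, -1.608, 0)  len=0.2665
  (v16,v0,v17) [-+-] → (1.48172, -1.608, 0)–(0.932185, -1.608, 0.549498)  len=0.7771
  (v17,v0,v1) [-++] → (0.932185, -1.608, 0.549498)–(0.831683, -1.608, 0.65)  len=0.1421
  (v17,v1,v18) [-++] → (0.831683, -1.608, 0.65)–(0.522472, -1.608, 0.340772)  len=0.4373
  (v18,v2,v19) [++-] → (0.731181, -1.608, -0.549498)–(0.522472, -1.608, -0.340772)  len=0.2952
  (v19,v2,v3) [-++] → (0.731181, -1.608, -0.549498)–(0.831683, -1.608, -0.65)  len=0.1421
  (v19,v3,v16) [-+-] → (0.831683, -1.608, -0.65)–(1.24644, -1.608, -0.235287)  len=0.5865
  (v16,v3,v0) [-++] → (1.24644, -1.608, -0.235287)–(1.48172, -1.608, 0)  len=0.3327

Chained into 1 loop(s):
  loop 1: 14 segments, perimeter = 8.0896
Total perimeter = 8.090


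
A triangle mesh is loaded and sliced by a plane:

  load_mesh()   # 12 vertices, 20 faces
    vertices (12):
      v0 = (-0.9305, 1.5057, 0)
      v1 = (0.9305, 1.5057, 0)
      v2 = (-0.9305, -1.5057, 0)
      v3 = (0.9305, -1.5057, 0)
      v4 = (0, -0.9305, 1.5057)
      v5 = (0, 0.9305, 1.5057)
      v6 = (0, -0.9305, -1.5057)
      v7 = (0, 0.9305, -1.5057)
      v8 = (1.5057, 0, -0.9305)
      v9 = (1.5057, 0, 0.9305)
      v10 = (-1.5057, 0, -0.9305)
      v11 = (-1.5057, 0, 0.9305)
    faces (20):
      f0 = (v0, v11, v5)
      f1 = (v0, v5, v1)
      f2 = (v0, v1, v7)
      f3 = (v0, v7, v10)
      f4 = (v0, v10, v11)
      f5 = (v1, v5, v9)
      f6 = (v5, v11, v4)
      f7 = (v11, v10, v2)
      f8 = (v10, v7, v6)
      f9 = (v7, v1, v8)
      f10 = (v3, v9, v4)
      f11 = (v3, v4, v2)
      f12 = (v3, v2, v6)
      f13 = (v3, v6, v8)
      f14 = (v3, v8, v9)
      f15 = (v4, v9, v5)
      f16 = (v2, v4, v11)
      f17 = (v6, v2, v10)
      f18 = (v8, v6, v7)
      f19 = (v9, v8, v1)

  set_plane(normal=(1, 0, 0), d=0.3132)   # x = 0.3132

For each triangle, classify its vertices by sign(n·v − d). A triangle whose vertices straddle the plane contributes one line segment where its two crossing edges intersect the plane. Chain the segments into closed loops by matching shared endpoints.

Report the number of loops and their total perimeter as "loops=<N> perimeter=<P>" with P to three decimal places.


Straddling triangles (10 of 20):
  (v0,v5,v1) [--+] → (0.3132, 1.12411, 0.998892)–(0.3132, 1.5057, 0)  len=1.0693
  (v0,v1,v7) [-+-] → (0.3132, 1.5057, 0)–(0.3132, 1.12411, -0.998892)  len=1.0693
  (v1,v5,v9) [+-+] → (0.3132, 1.12411, 0.998892)–(0.3132, 0.736947, 1.38605)  len=0.5475
  (v7,v1,v8) [-++] → (0.3132, 1.12411, -0.998892)–(0.3132, 0.736947, -1.38605)  len=0.5475
  (v3,v9,v4) [++-] → (0.3132, -0.736947, 1.38605)–(0.3132, -1.12411, 0.998892)  len=0.5475
  (v3,v4,v2) [+--] → (0.3132, -1.12411, 0.998892)–(0.3132, -1.5057, 0)  len=1.0693
  (v3,v2,v6) [+--] → (0.3132, -1.5057, 0)–(0.3132, -1.12411, -0.998892)  len=1.0693
  (v3,v6,v8) [+-+] → (0.3132, -1.12411, -0.998892)–(0.3132, -0.736947, -1.38605)  len=0.5475
  (v4,v9,v5) [-+-] → (0.3132, -0.736947, 1.38605)–(0.3132, 0.736947, 1.38605)  len=1.4739
  (v8,v6,v7) [+--] → (0.3132, -0.736947, -1.38605)–(0.3132, 0.736947, -1.38605)  len=1.4739

Chained into 1 loop(s):
  loop 1: 10 segments, perimeter = 9.4151
Total perimeter = 9.415

loops=1 perimeter=9.415


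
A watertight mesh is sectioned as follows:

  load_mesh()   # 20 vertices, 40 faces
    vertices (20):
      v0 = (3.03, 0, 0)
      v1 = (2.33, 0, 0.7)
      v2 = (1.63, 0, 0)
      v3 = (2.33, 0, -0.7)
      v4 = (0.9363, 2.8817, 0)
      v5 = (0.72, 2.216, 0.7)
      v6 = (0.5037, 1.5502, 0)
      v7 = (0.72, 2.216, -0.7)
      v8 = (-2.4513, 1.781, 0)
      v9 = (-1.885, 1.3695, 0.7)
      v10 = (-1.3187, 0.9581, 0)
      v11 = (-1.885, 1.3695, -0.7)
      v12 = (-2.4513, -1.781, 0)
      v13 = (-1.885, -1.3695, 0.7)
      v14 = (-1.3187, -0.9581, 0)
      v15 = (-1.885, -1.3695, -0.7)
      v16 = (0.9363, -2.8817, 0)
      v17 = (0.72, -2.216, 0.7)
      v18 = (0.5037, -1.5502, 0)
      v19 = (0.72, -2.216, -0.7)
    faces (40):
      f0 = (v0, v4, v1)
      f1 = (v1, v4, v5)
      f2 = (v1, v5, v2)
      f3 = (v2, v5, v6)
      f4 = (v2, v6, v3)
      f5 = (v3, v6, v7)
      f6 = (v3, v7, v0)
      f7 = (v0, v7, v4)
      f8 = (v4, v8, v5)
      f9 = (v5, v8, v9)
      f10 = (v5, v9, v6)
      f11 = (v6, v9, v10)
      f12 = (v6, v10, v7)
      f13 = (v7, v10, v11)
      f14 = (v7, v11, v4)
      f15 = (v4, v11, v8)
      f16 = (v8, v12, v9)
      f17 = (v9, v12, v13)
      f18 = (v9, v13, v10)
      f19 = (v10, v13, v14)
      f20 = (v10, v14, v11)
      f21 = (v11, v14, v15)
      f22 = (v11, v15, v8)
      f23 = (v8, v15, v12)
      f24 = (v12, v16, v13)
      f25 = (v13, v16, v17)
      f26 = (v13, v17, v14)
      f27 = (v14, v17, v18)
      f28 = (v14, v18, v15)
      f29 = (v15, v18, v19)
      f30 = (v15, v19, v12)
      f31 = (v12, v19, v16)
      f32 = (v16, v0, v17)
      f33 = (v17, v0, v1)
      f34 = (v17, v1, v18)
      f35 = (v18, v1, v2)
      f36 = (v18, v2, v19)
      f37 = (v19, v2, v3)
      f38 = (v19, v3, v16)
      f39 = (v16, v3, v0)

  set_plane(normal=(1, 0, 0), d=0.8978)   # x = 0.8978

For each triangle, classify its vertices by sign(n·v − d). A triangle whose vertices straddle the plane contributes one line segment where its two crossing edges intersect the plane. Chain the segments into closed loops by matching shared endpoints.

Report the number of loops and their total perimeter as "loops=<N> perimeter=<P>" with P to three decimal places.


loops=2 perimeter=9.334

Straddling triangles (20 of 40):
  (v1,v4,v5) [++-] → (0.8978, 2.76321, 0.124595)–(0.8978, 1.97128, 0.7)  len=0.9789
  (v1,v5,v2) [+-+] → (0.8978, 1.97128, 0.7)–(0.8978, 1.78303, 0.563231)  len=0.2327
  (v2,v5,v6) [+--] → (0.8978, 1.78303, 0.563231)–(0.8978, 1.00777, 0)  len=0.9583
  (v2,v6,v3) [+-+] → (0.8978, 1.00777, 0)–(0.8978, 1.21568, -0.151054)  len=0.2570
  (v3,v6,v7) [+--] → (0.8978, 1.21568, -0.151054)–(0.8978, 1.97128, -0.7)  len=0.9340
  (v3,v7,v0) [+-+] → (0.8978, 1.97128, -0.7)–(0.8978, 2.04544, -0.646121)  len=0.0917
  (v0,v7,v4) [+-+] → (0.8978, 2.04544, -0.646121)–(0.8978, 2.76321, -0.124595)  len=0.8872
  (v4,v8,v5) [+--] → (0.8978, 2.86919, 0)–(0.8978, 2.76321, 0.124595)  len=0.1636
  (v7,v11,v4) [--+] → (0.8978, 2.86106, -0.00955233)–(0.8978, 2.76321, -0.124595)  len=0.1510
  (v4,v11,v8) [+--] → (0.8978, 2.86106, -0.00955233)–(0.8978, 2.86919, 0)  len=0.0125
  (v12,v16,v13) [-+-] → (0.8978, -2.86919, 0)–(0.8978, -2.86106, 0.00955233)  len=0.0125
  (v13,v16,v17) [-+-] → (0.8978, -2.86106, 0.00955233)–(0.8978, -2.76321, 0.124595)  len=0.1510
  (v12,v19,v16) [--+] → (0.8978, -2.76321, -0.124595)–(0.8978, -2.86919, 0)  len=0.1636
  (v16,v0,v17) [++-] → (0.8978, -2.04544, 0.646121)–(0.8978, -2.76321, 0.124595)  len=0.8872
  (v17,v0,v1) [-++] → (0.8978, -2.04544, 0.646121)–(0.8978, -1.97128, 0.7)  len=0.0917
  (v17,v1,v18) [-+-] → (0.8978, -1.97128, 0.7)–(0.8978, -1.21568, 0.151054)  len=0.9340
  (v18,v1,v2) [-++] → (0.8978, -1.21568, 0.151054)–(0.8978, -1.00777, 0)  len=0.2570
  (v18,v2,v19) [-+-] → (0.8978, -1.00777, 0)–(0.8978, -1.78303, -0.563231)  len=0.9583
  (v19,v2,v3) [-++] → (0.8978, -1.78303, -0.563231)–(0.8978, -1.97128, -0.7)  len=0.2327
  (v19,v3,v16) [-++] → (0.8978, -1.97128, -0.7)–(0.8978, -2.76321, -0.124595)  len=0.9789

Chained into 2 loop(s):
  loop 1: 10 segments, perimeter = 4.6668
  loop 2: 10 segments, perimeter = 4.6668
Total perimeter = 9.334


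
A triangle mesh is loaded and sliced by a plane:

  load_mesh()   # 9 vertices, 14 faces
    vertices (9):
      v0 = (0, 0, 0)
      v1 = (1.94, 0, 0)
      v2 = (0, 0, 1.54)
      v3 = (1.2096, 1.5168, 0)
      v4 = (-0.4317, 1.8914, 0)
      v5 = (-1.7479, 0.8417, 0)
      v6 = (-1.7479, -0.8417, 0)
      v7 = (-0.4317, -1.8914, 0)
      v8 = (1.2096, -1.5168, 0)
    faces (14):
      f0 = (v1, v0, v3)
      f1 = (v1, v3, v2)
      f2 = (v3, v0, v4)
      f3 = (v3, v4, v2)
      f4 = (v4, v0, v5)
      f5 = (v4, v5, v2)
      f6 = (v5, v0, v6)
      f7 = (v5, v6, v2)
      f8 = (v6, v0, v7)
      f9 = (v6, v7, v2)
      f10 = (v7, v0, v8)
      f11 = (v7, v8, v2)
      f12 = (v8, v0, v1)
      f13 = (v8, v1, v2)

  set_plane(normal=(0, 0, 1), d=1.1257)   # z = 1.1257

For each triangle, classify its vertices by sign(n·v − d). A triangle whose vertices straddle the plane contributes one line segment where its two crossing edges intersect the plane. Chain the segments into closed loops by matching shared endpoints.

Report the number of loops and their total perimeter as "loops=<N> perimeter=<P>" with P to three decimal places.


loops=1 perimeter=3.170

Straddling triangles (7 of 14):
  (v1,v3,v2) [--+] → (0.325414, 0.408059, 1.1257)–(0.52191, 0, 1.1257)  len=0.4529
  (v3,v4,v2) [--+] → (-0.116139, 0.508836, 1.1257)–(0.325414, 0.408059, 1.1257)  len=0.4529
  (v4,v5,v2) [--+] → (-0.47023, 0.226439, 1.1257)–(-0.116139, 0.508836, 1.1257)  len=0.4529
  (v5,v6,v2) [--+] → (-0.47023, -0.226439, 1.1257)–(-0.470231, 0.226439, 1.1257)  len=0.4529
  (v6,v7,v2) [--+] → (-0.116139, -0.508836, 1.1257)–(-0.470231, -0.226439, 1.1257)  len=0.4529
  (v7,v8,v2) [--+] → (0.325414, -0.408059, 1.1257)–(-0.116139, -0.508836, 1.1257)  len=0.4529
  (v8,v1,v2) [--+] → (0.52191, 0, 1.1257)–(0.325414, -0.408059, 1.1257)  len=0.4529

Chained into 1 loop(s):
  loop 1: 7 segments, perimeter = 3.1703
Total perimeter = 3.170


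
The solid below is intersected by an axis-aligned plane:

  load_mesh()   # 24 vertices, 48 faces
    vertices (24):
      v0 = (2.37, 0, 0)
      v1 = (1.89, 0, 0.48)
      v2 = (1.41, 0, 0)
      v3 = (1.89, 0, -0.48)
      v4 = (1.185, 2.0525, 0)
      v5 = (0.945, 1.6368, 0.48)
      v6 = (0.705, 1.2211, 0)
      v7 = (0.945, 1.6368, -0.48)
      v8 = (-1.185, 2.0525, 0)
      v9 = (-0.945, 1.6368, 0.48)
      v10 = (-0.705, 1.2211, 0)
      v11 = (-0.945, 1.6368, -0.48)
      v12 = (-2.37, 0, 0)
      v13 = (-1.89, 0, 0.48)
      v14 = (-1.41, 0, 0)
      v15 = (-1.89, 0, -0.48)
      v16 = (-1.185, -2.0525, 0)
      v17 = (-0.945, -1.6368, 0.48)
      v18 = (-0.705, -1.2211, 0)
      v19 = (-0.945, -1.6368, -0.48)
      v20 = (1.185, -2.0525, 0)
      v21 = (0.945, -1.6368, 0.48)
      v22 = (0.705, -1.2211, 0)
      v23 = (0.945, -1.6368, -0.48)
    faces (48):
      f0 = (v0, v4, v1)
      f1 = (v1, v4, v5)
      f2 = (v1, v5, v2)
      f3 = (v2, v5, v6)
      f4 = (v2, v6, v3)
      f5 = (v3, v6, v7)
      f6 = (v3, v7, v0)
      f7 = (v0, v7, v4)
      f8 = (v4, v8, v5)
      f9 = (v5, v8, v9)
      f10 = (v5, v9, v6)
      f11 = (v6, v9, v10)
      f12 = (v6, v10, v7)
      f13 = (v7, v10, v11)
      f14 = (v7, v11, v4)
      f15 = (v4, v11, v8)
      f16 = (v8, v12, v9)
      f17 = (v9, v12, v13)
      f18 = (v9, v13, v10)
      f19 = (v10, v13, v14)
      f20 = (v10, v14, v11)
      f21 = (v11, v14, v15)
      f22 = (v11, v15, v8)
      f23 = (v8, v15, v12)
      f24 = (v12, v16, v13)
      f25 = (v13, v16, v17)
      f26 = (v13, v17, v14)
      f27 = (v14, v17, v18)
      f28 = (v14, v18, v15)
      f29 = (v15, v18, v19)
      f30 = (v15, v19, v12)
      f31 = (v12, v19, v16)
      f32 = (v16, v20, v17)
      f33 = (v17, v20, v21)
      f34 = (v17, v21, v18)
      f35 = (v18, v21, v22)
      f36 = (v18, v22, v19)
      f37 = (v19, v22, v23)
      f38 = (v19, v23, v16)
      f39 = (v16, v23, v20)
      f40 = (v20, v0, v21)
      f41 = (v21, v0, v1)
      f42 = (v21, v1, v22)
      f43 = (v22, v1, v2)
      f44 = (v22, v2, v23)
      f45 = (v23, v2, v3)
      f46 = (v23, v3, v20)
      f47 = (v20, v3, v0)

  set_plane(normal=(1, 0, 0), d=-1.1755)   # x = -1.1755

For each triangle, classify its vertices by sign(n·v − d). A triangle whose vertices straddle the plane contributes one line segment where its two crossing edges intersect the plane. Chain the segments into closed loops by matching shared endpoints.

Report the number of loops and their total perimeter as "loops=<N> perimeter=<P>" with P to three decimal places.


loops=2 perimeter=7.629

Straddling triangles (20 of 48):
  (v4,v8,v5) [+-+] → (-1.1755, 2.0525, 0)–(-1.1755, 2.05065, 0.00214085)  len=0.0028
  (v5,v8,v9) [+-+] → (-1.1755, 2.05065, 0.00214085)–(-1.1755, 2.03605, 0.019)  len=0.0223
  (v4,v11,v8) [++-] → (-1.1755, 2.03605, -0.019)–(-1.1755, 2.0525, 0)  len=0.0251
  (v8,v12,v9) [--+] → (-1.1755, 1.37204, 0.402358)–(-1.1755, 2.03605, 0.019)  len=0.7667
  (v9,v12,v13) [+--] → (-1.1755, 1.37204, 0.402358)–(-1.1755, 1.23756, 0.48)  len=0.1553
  (v9,v13,v10) [+-+] → (-1.1755, 1.23756, 0.48)–(-1.1755, 0.736267, 0.190582)  len=0.5788
  (v10,v13,v14) [+--] → (-1.1755, 0.736267, 0.190582)–(-1.1755, 0.406167, 0)  len=0.3812
  (v10,v14,v11) [+-+] → (-1.1755, 0.406167, 0)–(-1.1755, 0.82544, -0.242065)  len=0.4841
  (v11,v14,v15) [+--] → (-1.1755, 0.82544, -0.242065)–(-1.1755, 1.23756, -0.48)  len=0.4759
  (v11,v15,v8) [+--] → (-1.1755, 1.23756, -0.48)–(-1.1755, 2.03605, -0.019)  len=0.9220
  (v13,v16,v17) [--+] → (-1.1755, -2.03605, 0.019)–(-1.1755, -1.23756, 0.48)  len=0.9220
  (v13,v17,v14) [-+-] → (-1.1755, -1.23756, 0.48)–(-1.1755, -0.82544, 0.242065)  len=0.4759
  (v14,v17,v18) [-++] → (-1.1755, -0.82544, 0.242065)–(-1.1755, -0.406167, 0)  len=0.4841
  (v14,v18,v15) [-+-] → (-1.1755, -0.406167, 0)–(-1.1755, -0.736267, -0.190582)  len=0.3812
  (v15,v18,v19) [-++] → (-1.1755, -0.736267, -0.190582)–(-1.1755, -1.23756, -0.48)  len=0.5788
  (v15,v19,v12) [-+-] → (-1.1755, -1.23756, -0.48)–(-1.1755, -1.37204, -0.402358)  len=0.1553
  (v12,v19,v16) [-+-] → (-1.1755, -1.37204, -0.402358)–(-1.1755, -2.03605, -0.019)  len=0.7667
  (v16,v20,v17) [-++] → (-1.1755, -2.0525, 0)–(-1.1755, -2.03605, 0.019)  len=0.0251
  (v19,v23,v16) [++-] → (-1.1755, -2.05065, -0.00214085)–(-1.1755, -2.03605, -0.019)  len=0.0223
  (v16,v23,v20) [-++] → (-1.1755, -2.05065, -0.00214085)–(-1.1755, -2.0525, 0)  len=0.0028

Chained into 2 loop(s):
  loop 1: 10 segments, perimeter = 3.8143
  loop 2: 10 segments, perimeter = 3.8143
Total perimeter = 7.629


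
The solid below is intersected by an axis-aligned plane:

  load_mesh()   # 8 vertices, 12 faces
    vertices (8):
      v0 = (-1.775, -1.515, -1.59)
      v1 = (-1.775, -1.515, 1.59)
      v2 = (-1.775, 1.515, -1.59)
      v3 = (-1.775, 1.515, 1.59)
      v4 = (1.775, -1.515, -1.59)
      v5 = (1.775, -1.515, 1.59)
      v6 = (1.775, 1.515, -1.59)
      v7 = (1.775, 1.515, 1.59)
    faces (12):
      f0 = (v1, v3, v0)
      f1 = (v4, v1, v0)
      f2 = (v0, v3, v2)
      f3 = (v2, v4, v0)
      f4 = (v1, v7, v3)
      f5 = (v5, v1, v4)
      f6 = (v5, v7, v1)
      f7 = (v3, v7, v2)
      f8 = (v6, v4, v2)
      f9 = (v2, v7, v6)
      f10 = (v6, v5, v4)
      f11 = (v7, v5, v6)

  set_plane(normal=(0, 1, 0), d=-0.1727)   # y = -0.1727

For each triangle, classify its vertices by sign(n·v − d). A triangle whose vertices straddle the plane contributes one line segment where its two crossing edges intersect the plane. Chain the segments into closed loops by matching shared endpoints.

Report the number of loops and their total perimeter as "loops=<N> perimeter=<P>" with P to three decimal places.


Straddling triangles (8 of 12):
  (v1,v3,v0) [-+-] → (-1.775, -0.1727, 1.59)–(-1.775, -0.1727, -0.18125)  len=1.7712
  (v0,v3,v2) [-++] → (-1.775, -0.1727, -0.18125)–(-1.775, -0.1727, -1.59)  len=1.4088
  (v2,v4,v0) [+--] → (0.202338, -0.1727, -1.59)–(-1.775, -0.1727, -1.59)  len=1.9773
  (v1,v7,v3) [-++] → (-0.202338, -0.1727, 1.59)–(-1.775, -0.1727, 1.59)  len=1.5727
  (v5,v7,v1) [-+-] → (1.775, -0.1727, 1.59)–(-0.202338, -0.1727, 1.59)  len=1.9773
  (v6,v4,v2) [+-+] → (1.775, -0.1727, -1.59)–(0.202338, -0.1727, -1.59)  len=1.5727
  (v6,v5,v4) [+--] → (1.775, -0.1727, 0.18125)–(1.775, -0.1727, -1.59)  len=1.7712
  (v7,v5,v6) [+-+] → (1.775, -0.1727, 1.59)–(1.775, -0.1727, 0.18125)  len=1.4088

Chained into 1 loop(s):
  loop 1: 8 segments, perimeter = 13.4600
Total perimeter = 13.460

loops=1 perimeter=13.460


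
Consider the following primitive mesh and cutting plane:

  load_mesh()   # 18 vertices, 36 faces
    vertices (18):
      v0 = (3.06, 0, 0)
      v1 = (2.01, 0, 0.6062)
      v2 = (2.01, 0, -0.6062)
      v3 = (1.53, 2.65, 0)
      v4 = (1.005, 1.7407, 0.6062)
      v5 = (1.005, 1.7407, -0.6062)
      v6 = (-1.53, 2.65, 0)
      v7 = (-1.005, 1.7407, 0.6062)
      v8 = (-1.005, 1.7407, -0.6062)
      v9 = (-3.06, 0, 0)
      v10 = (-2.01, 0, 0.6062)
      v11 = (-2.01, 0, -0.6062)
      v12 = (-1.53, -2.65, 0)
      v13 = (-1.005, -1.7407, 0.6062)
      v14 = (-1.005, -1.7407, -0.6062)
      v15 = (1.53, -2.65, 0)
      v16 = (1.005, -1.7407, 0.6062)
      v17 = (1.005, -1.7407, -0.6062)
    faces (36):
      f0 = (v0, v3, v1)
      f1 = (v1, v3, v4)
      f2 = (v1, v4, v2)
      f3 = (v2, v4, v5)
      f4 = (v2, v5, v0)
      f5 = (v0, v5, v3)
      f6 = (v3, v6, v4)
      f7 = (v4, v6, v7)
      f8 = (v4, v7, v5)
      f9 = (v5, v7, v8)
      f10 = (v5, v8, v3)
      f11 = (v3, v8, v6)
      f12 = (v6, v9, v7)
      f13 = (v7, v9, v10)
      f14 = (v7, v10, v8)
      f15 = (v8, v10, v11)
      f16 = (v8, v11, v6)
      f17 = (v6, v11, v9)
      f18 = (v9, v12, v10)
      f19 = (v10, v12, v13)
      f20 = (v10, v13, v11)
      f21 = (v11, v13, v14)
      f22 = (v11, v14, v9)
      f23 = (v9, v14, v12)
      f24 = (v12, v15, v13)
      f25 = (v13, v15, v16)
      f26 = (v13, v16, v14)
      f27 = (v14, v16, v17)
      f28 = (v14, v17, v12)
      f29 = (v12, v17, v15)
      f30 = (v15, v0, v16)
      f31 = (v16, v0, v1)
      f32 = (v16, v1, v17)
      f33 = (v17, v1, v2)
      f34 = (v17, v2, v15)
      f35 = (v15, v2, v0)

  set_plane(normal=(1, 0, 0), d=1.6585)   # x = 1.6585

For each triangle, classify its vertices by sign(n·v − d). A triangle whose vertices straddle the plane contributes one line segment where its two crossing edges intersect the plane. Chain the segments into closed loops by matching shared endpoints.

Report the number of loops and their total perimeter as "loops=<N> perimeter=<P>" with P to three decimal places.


loops=2 perimeter=10.093

Straddling triangles (12 of 36):
  (v0,v3,v1) [+-+] → (1.6585, 2.42743, 0)–(1.6585, 1.94057, 0.162285)  len=0.5132
  (v1,v3,v4) [+--] → (1.6585, 1.94057, 0.162285)–(1.6585, 0.608812, 0.6062)  len=1.4038
  (v1,v4,v2) [+-+] → (1.6585, 0.608812, 0.6062)–(1.6585, 0.608812, -0.182162)  len=0.7884
  (v2,v4,v5) [+--] → (1.6585, 0.608812, -0.182162)–(1.6585, 0.608812, -0.6062)  len=0.4240
  (v2,v5,v0) [+-+] → (1.6585, 0.608812, -0.6062)–(1.6585, 1.18715, -0.413425)  len=0.6096
  (v0,v5,v3) [+--] → (1.6585, 1.18715, -0.413425)–(1.6585, 2.42743, 0)  len=1.3074
  (v15,v0,v16) [-+-] → (1.6585, -2.42743, 0)–(1.6585, -1.18715, 0.413425)  len=1.3074
  (v16,v0,v1) [-++] → (1.6585, -1.18715, 0.413425)–(1.6585, -0.608812, 0.6062)  len=0.6096
  (v16,v1,v17) [-+-] → (1.6585, -0.608812, 0.6062)–(1.6585, -0.608812, 0.182162)  len=0.4240
  (v17,v1,v2) [-++] → (1.6585, -0.608812, 0.182162)–(1.6585, -0.608812, -0.6062)  len=0.7884
  (v17,v2,v15) [-+-] → (1.6585, -0.608812, -0.6062)–(1.6585, -1.94057, -0.162285)  len=1.4038
  (v15,v2,v0) [-++] → (1.6585, -1.94057, -0.162285)–(1.6585, -2.42743, 0)  len=0.5132

Chained into 2 loop(s):
  loop 1: 6 segments, perimeter = 5.0464
  loop 2: 6 segments, perimeter = 5.0464
Total perimeter = 10.093


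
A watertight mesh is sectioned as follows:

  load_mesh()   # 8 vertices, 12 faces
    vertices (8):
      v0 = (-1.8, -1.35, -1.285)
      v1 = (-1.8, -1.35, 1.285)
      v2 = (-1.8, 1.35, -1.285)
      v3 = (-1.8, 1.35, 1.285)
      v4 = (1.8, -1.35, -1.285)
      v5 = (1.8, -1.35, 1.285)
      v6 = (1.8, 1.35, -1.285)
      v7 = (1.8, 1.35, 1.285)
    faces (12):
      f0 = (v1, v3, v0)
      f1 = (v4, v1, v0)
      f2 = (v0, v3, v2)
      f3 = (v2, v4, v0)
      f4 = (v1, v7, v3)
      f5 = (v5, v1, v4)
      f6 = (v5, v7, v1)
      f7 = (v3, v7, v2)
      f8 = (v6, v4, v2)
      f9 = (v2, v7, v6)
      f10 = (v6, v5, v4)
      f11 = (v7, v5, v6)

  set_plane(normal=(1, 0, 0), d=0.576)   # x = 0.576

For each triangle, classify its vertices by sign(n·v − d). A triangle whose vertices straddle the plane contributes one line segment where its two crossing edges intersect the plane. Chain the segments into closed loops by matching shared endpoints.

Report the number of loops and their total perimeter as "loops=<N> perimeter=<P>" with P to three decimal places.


Straddling triangles (8 of 12):
  (v4,v1,v0) [+--] → (0.576, -1.35, -0.4112)–(0.576, -1.35, -1.285)  len=0.8738
  (v2,v4,v0) [-+-] → (0.576, -0.432, -1.285)–(0.576, -1.35, -1.285)  len=0.9180
  (v1,v7,v3) [-+-] → (0.576, 0.432, 1.285)–(0.576, 1.35, 1.285)  len=0.9180
  (v5,v1,v4) [+-+] → (0.576, -1.35, 1.285)–(0.576, -1.35, -0.4112)  len=1.6962
  (v5,v7,v1) [++-] → (0.576, 0.432, 1.285)–(0.576, -1.35, 1.285)  len=1.7820
  (v3,v7,v2) [-+-] → (0.576, 1.35, 1.285)–(0.576, 1.35, 0.4112)  len=0.8738
  (v6,v4,v2) [++-] → (0.576, -0.432, -1.285)–(0.576, 1.35, -1.285)  len=1.7820
  (v2,v7,v6) [-++] → (0.576, 1.35, 0.4112)–(0.576, 1.35, -1.285)  len=1.6962

Chained into 1 loop(s):
  loop 1: 8 segments, perimeter = 10.5400
Total perimeter = 10.540

loops=1 perimeter=10.540


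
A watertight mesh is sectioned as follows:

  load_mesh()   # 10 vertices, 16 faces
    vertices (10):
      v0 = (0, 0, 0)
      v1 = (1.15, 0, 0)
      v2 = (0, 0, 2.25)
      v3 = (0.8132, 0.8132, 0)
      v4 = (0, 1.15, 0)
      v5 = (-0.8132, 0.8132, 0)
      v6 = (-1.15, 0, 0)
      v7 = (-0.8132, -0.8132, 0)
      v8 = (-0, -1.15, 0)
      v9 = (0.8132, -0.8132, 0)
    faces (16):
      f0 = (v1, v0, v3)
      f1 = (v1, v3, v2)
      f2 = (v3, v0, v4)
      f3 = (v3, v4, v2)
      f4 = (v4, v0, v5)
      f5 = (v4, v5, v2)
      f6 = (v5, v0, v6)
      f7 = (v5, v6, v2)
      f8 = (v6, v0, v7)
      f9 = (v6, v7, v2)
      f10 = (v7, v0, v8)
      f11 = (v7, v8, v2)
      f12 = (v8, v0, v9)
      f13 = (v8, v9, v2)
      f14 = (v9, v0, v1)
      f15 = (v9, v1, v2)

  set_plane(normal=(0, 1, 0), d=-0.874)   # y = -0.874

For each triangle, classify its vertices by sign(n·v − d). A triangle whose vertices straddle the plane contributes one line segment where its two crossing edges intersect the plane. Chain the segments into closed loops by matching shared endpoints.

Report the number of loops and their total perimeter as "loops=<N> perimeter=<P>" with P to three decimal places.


Straddling triangles (4 of 16):
  (v7,v0,v8) [++-] → (0, -0.874, 0)–(-0.666399, -0.874, 0)  len=0.6664
  (v7,v8,v2) [+-+] → (-0.666399, -0.874, 0)–(0, -0.874, 0.54)  len=0.8577
  (v8,v0,v9) [-++] → (0, -0.874, 0)–(0.666399, -0.874, 0)  len=0.6664
  (v8,v9,v2) [-++] → (0.666399, -0.874, 0)–(0, -0.874, 0.54)  len=0.8577

Chained into 1 loop(s):
  loop 1: 4 segments, perimeter = 3.0482
Total perimeter = 3.048

loops=1 perimeter=3.048


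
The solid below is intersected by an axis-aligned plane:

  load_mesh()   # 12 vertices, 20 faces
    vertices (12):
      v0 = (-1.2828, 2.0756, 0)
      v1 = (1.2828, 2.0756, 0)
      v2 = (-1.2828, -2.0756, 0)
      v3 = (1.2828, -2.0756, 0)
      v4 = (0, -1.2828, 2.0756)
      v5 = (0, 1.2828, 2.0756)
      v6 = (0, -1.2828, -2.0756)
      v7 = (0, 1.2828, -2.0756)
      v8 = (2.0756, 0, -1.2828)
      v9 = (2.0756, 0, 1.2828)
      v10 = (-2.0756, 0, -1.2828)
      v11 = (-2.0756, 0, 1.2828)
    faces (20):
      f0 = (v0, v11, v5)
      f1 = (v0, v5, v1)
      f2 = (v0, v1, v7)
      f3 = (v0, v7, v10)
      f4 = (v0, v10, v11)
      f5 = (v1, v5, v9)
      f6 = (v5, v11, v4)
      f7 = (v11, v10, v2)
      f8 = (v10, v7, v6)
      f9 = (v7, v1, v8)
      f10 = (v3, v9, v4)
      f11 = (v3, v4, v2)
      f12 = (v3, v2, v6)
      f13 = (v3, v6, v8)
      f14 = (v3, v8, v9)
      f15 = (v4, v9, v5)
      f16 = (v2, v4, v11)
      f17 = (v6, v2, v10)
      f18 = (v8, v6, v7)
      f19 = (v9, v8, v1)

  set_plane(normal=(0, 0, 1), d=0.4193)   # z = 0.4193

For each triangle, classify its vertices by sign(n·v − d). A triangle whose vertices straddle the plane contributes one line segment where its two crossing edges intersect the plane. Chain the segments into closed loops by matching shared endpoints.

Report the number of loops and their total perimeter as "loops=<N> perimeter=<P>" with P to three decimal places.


Straddling triangles (10 of 20):
  (v0,v11,v5) [-++] → (-1.54194, 1.39716, 0.4193)–(-1.02366, 1.91544, 0.4193)  len=0.7330
  (v0,v5,v1) [-+-] → (-1.02366, 1.91544, 0.4193)–(1.02366, 1.91544, 0.4193)  len=2.0473
  (v0,v10,v11) [--+] → (-2.0756, 0, 0.4193)–(-1.54194, 1.39716, 0.4193)  len=1.4956
  (v1,v5,v9) [-++] → (1.02366, 1.91544, 0.4193)–(1.54194, 1.39716, 0.4193)  len=0.7330
  (v11,v10,v2) [+--] → (-2.0756, 0, 0.4193)–(-1.54194, -1.39716, 0.4193)  len=1.4956
  (v3,v9,v4) [-++] → (1.54194, -1.39716, 0.4193)–(1.02366, -1.91544, 0.4193)  len=0.7330
  (v3,v4,v2) [-+-] → (1.02366, -1.91544, 0.4193)–(-1.02366, -1.91544, 0.4193)  len=2.0473
  (v3,v8,v9) [--+] → (2.0756, 0, 0.4193)–(1.54194, -1.39716, 0.4193)  len=1.4956
  (v2,v4,v11) [-++] → (-1.02366, -1.91544, 0.4193)–(-1.54194, -1.39716, 0.4193)  len=0.7330
  (v9,v8,v1) [+--] → (2.0756, 0, 0.4193)–(1.54194, 1.39716, 0.4193)  len=1.4956

Chained into 1 loop(s):
  loop 1: 10 segments, perimeter = 13.0089
Total perimeter = 13.009

loops=1 perimeter=13.009


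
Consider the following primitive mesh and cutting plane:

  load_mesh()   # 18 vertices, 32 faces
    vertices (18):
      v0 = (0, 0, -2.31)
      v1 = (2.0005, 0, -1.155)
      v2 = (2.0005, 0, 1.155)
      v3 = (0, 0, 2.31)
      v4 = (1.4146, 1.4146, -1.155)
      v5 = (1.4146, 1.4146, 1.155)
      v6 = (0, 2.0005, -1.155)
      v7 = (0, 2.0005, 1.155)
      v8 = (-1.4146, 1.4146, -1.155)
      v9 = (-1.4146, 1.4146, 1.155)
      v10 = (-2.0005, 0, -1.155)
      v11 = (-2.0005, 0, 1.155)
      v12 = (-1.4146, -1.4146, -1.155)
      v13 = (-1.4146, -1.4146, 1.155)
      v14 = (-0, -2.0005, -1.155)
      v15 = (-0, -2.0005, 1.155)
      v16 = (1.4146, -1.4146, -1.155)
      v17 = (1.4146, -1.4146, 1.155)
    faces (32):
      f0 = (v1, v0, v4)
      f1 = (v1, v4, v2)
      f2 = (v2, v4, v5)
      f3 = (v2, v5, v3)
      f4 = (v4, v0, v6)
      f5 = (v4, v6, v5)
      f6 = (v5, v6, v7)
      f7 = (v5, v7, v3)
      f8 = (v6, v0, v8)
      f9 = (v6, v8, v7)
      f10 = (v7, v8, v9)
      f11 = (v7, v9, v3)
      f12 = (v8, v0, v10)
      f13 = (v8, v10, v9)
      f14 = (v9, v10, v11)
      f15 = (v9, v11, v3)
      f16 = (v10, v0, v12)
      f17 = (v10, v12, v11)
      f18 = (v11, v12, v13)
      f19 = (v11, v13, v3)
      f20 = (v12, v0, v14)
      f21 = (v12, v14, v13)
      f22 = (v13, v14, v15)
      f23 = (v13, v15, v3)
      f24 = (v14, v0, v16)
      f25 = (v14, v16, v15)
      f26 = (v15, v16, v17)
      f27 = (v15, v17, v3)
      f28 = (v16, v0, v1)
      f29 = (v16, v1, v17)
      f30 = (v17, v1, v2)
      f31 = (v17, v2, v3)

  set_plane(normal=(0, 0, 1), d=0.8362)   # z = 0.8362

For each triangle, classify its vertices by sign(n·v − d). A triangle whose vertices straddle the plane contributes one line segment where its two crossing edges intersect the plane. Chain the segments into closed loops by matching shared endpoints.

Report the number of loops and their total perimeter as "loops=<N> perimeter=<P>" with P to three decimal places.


Straddling triangles (16 of 32):
  (v1,v4,v2) [--+] → (1.91964, 0.195227, 0.8362)–(2.0005, 0, 0.8362)  len=0.2113
  (v2,v4,v5) [+-+] → (1.91964, 0.195227, 0.8362)–(1.4146, 1.4146, 0.8362)  len=1.3198
  (v4,v6,v5) [--+] → (1.21937, 1.49546, 0.8362)–(1.4146, 1.4146, 0.8362)  len=0.2113
  (v5,v6,v7) [+-+] → (1.21937, 1.49546, 0.8362)–(0, 2.0005, 0.8362)  len=1.3198
  (v6,v8,v7) [--+] → (-0.195227, 1.91964, 0.8362)–(0, 2.0005, 0.8362)  len=0.2113
  (v7,v8,v9) [+-+] → (-0.195227, 1.91964, 0.8362)–(-1.4146, 1.4146, 0.8362)  len=1.3198
  (v8,v10,v9) [--+] → (-1.49546, 1.21937, 0.8362)–(-1.4146, 1.4146, 0.8362)  len=0.2113
  (v9,v10,v11) [+-+] → (-1.49546, 1.21937, 0.8362)–(-2.0005, 0, 0.8362)  len=1.3198
  (v10,v12,v11) [--+] → (-1.91964, -0.195227, 0.8362)–(-2.0005, 0, 0.8362)  len=0.2113
  (v11,v12,v13) [+-+] → (-1.91964, -0.195227, 0.8362)–(-1.4146, -1.4146, 0.8362)  len=1.3198
  (v12,v14,v13) [--+] → (-1.21937, -1.49546, 0.8362)–(-1.4146, -1.4146, 0.8362)  len=0.2113
  (v13,v14,v15) [+-+] → (-1.21937, -1.49546, 0.8362)–(0, -2.0005, 0.8362)  len=1.3198
  (v14,v16,v15) [--+] → (0.195227, -1.91964, 0.8362)–(0, -2.0005, 0.8362)  len=0.2113
  (v15,v16,v17) [+-+] → (0.195227, -1.91964, 0.8362)–(1.4146, -1.4146, 0.8362)  len=1.3198
  (v16,v1,v17) [--+] → (1.49546, -1.21937, 0.8362)–(1.4146, -1.4146, 0.8362)  len=0.2113
  (v17,v1,v2) [+-+] → (1.49546, -1.21937, 0.8362)–(2.0005, 0, 0.8362)  len=1.3198

Chained into 1 loop(s):
  loop 1: 16 segments, perimeter = 12.2491
Total perimeter = 12.249

loops=1 perimeter=12.249


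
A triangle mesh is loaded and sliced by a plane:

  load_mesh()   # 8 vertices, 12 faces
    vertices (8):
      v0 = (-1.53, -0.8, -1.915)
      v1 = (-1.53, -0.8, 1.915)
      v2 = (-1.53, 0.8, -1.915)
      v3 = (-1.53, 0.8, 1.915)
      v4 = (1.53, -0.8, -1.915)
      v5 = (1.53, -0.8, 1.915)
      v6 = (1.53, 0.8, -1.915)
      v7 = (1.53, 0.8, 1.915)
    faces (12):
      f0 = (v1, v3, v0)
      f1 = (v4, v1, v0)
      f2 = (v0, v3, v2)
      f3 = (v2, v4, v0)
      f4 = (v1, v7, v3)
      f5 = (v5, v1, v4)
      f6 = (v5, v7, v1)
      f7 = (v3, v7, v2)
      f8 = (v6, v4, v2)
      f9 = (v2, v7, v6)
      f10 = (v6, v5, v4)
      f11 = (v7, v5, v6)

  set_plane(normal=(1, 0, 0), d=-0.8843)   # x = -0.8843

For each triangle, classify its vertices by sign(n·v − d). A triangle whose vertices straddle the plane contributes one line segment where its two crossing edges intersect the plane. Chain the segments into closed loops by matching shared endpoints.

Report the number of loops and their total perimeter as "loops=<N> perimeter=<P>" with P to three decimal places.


Straddling triangles (8 of 12):
  (v4,v1,v0) [+--] → (-0.8843, -0.8, 1.10682)–(-0.8843, -0.8, -1.915)  len=3.0218
  (v2,v4,v0) [-+-] → (-0.8843, 0.462379, -1.915)–(-0.8843, -0.8, -1.915)  len=1.2624
  (v1,v7,v3) [-+-] → (-0.8843, -0.462379, 1.915)–(-0.8843, 0.8, 1.915)  len=1.2624
  (v5,v1,v4) [+-+] → (-0.8843, -0.8, 1.915)–(-0.8843, -0.8, 1.10682)  len=0.8082
  (v5,v7,v1) [++-] → (-0.8843, -0.462379, 1.915)–(-0.8843, -0.8, 1.915)  len=0.3376
  (v3,v7,v2) [-+-] → (-0.8843, 0.8, 1.915)–(-0.8843, 0.8, -1.10682)  len=3.0218
  (v6,v4,v2) [++-] → (-0.8843, 0.462379, -1.915)–(-0.8843, 0.8, -1.915)  len=0.3376
  (v2,v7,v6) [-++] → (-0.8843, 0.8, -1.10682)–(-0.8843, 0.8, -1.915)  len=0.8082

Chained into 1 loop(s):
  loop 1: 8 segments, perimeter = 10.8600
Total perimeter = 10.860

loops=1 perimeter=10.860
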